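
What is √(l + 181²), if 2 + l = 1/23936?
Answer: 5*√11730426598/2992 ≈ 180.99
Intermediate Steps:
l = -47871/23936 (l = -2 + 1/23936 = -47871/23936 ≈ -2.0000)
√(l + 181²) = √(-47871/23936 + 181²) = √(-47871/23936 + 32761) = √(784119425/23936) = 5*√11730426598/2992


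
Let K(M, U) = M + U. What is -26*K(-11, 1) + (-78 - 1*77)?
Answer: 105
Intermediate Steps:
-26*K(-11, 1) + (-78 - 1*77) = -26*(-11 + 1) + (-78 - 1*77) = -26*(-10) + (-78 - 77) = 260 - 155 = 105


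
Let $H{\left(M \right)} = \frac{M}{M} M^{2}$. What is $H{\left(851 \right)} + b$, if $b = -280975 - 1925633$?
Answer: $-1482407$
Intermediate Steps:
$H{\left(M \right)} = M^{2}$ ($H{\left(M \right)} = 1 M^{2} = M^{2}$)
$b = -2206608$
$H{\left(851 \right)} + b = 851^{2} - 2206608 = 724201 - 2206608 = -1482407$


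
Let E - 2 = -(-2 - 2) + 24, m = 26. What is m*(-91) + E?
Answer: -2336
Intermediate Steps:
E = 30 (E = 2 + (-(-2 - 2) + 24) = 2 + (-1*(-4) + 24) = 2 + (4 + 24) = 2 + 28 = 30)
m*(-91) + E = 26*(-91) + 30 = -2366 + 30 = -2336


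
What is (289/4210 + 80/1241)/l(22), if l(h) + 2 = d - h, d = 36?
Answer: 695449/62695320 ≈ 0.011093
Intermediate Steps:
l(h) = 34 - h (l(h) = -2 + (36 - h) = 34 - h)
(289/4210 + 80/1241)/l(22) = (289/4210 + 80/1241)/(34 - 1*22) = (289*(1/4210) + 80*(1/1241))/(34 - 22) = (289/4210 + 80/1241)/12 = (695449/5224610)*(1/12) = 695449/62695320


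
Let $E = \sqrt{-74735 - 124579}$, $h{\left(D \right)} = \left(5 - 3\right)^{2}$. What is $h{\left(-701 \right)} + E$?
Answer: $4 + 3 i \sqrt{22146} \approx 4.0 + 446.45 i$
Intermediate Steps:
$h{\left(D \right)} = 4$ ($h{\left(D \right)} = 2^{2} = 4$)
$E = 3 i \sqrt{22146}$ ($E = \sqrt{-199314} = 3 i \sqrt{22146} \approx 446.45 i$)
$h{\left(-701 \right)} + E = 4 + 3 i \sqrt{22146}$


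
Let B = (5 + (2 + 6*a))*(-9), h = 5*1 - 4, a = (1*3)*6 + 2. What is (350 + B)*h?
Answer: -793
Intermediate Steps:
a = 20 (a = 3*6 + 2 = 18 + 2 = 20)
h = 1 (h = 5 - 4 = 1)
B = -1143 (B = (5 + (2 + 6*20))*(-9) = (5 + (2 + 120))*(-9) = (5 + 122)*(-9) = 127*(-9) = -1143)
(350 + B)*h = (350 - 1143)*1 = -793*1 = -793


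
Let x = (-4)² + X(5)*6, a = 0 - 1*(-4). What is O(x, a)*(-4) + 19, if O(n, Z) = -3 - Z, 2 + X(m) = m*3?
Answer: 47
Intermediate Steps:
a = 4 (a = 0 + 4 = 4)
X(m) = -2 + 3*m (X(m) = -2 + m*3 = -2 + 3*m)
x = 94 (x = (-4)² + (-2 + 3*5)*6 = 16 + (-2 + 15)*6 = 16 + 13*6 = 16 + 78 = 94)
O(x, a)*(-4) + 19 = (-3 - 1*4)*(-4) + 19 = (-3 - 4)*(-4) + 19 = -7*(-4) + 19 = 28 + 19 = 47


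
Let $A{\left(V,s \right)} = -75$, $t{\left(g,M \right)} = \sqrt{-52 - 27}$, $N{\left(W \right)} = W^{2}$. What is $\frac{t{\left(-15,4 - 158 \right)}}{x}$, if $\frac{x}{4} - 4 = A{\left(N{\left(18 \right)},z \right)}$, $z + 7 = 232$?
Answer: $- \frac{i \sqrt{79}}{284} \approx - 0.031296 i$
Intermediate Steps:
$z = 225$ ($z = -7 + 232 = 225$)
$t{\left(g,M \right)} = i \sqrt{79}$ ($t{\left(g,M \right)} = \sqrt{-79} = i \sqrt{79}$)
$x = -284$ ($x = 16 + 4 \left(-75\right) = 16 - 300 = -284$)
$\frac{t{\left(-15,4 - 158 \right)}}{x} = \frac{i \sqrt{79}}{-284} = i \sqrt{79} \left(- \frac{1}{284}\right) = - \frac{i \sqrt{79}}{284}$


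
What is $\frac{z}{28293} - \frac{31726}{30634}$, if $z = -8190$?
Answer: $- \frac{191419363}{144454627} \approx -1.3251$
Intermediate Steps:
$\frac{z}{28293} - \frac{31726}{30634} = - \frac{8190}{28293} - \frac{31726}{30634} = \left(-8190\right) \frac{1}{28293} - \frac{15863}{15317} = - \frac{2730}{9431} - \frac{15863}{15317} = - \frac{191419363}{144454627}$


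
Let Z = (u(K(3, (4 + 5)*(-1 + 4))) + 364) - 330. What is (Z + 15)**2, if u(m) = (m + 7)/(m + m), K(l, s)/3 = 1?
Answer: 23104/9 ≈ 2567.1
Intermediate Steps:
K(l, s) = 3 (K(l, s) = 3*1 = 3)
u(m) = (7 + m)/(2*m) (u(m) = (7 + m)/((2*m)) = (7 + m)*(1/(2*m)) = (7 + m)/(2*m))
Z = 107/3 (Z = ((1/2)*(7 + 3)/3 + 364) - 330 = ((1/2)*(1/3)*10 + 364) - 330 = (5/3 + 364) - 330 = 1097/3 - 330 = 107/3 ≈ 35.667)
(Z + 15)**2 = (107/3 + 15)**2 = (152/3)**2 = 23104/9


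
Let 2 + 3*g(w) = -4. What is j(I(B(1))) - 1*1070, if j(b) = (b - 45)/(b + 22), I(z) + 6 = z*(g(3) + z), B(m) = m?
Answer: -16102/15 ≈ -1073.5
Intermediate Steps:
g(w) = -2 (g(w) = -2/3 + (1/3)*(-4) = -2/3 - 4/3 = -2)
I(z) = -6 + z*(-2 + z)
j(b) = (-45 + b)/(22 + b)
j(I(B(1))) - 1*1070 = (-45 + (-6 + 1**2 - 2*1))/(22 + (-6 + 1**2 - 2*1)) - 1*1070 = (-45 + (-6 + 1 - 2))/(22 + (-6 + 1 - 2)) - 1070 = (-45 - 7)/(22 - 7) - 1070 = -52/15 - 1070 = -16102/15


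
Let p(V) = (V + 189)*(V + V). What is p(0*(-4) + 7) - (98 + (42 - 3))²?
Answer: -16025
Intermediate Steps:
p(V) = 2*V*(189 + V) (p(V) = (189 + V)*(2*V) = 2*V*(189 + V))
p(0*(-4) + 7) - (98 + (42 - 3))² = 2*(0*(-4) + 7)*(189 + (0*(-4) + 7)) - (98 + (42 - 3))² = 2*(0 + 7)*(189 + (0 + 7)) - (98 + 39)² = 2*7*(189 + 7) - 1*137² = 2*7*196 - 1*18769 = 2744 - 18769 = -16025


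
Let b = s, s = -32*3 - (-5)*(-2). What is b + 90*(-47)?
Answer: -4336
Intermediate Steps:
s = -106 (s = -96 - 1*10 = -96 - 10 = -106)
b = -106
b + 90*(-47) = -106 + 90*(-47) = -106 - 4230 = -4336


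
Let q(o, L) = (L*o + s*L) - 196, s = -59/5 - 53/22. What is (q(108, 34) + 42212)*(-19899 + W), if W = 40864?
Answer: 10424925917/11 ≈ 9.4772e+8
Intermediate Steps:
s = -1563/110 (s = -59*⅕ - 53*1/22 = -59/5 - 53/22 = -1563/110 ≈ -14.209)
q(o, L) = -196 - 1563*L/110 + L*o (q(o, L) = (L*o - 1563*L/110) - 196 = (-1563*L/110 + L*o) - 196 = -196 - 1563*L/110 + L*o)
(q(108, 34) + 42212)*(-19899 + W) = ((-196 - 1563/110*34 + 34*108) + 42212)*(-19899 + 40864) = ((-196 - 26571/55 + 3672) + 42212)*20965 = (164609/55 + 42212)*20965 = (2486269/55)*20965 = 10424925917/11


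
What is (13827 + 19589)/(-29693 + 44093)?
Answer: 4177/1800 ≈ 2.3206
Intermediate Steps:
(13827 + 19589)/(-29693 + 44093) = 33416/14400 = 33416*(1/14400) = 4177/1800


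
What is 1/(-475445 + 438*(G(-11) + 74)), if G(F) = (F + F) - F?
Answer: -1/447851 ≈ -2.2329e-6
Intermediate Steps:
G(F) = F (G(F) = 2*F - F = F)
1/(-475445 + 438*(G(-11) + 74)) = 1/(-475445 + 438*(-11 + 74)) = 1/(-475445 + 438*63) = 1/(-475445 + 27594) = 1/(-447851) = -1/447851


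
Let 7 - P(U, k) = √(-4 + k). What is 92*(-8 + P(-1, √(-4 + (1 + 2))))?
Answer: -92 - 92*√(-4 + I) ≈ -114.83 - 185.41*I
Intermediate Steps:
P(U, k) = 7 - √(-4 + k)
92*(-8 + P(-1, √(-4 + (1 + 2)))) = 92*(-8 + (7 - √(-4 + √(-4 + (1 + 2))))) = 92*(-8 + (7 - √(-4 + √(-4 + 3)))) = 92*(-8 + (7 - √(-4 + √(-1)))) = 92*(-8 + (7 - √(-4 + I))) = 92*(-1 - √(-4 + I)) = -92 - 92*√(-4 + I)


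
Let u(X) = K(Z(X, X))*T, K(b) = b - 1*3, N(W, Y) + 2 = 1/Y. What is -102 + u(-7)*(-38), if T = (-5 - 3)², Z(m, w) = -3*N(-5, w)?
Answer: -59082/7 ≈ -8440.3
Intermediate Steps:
N(W, Y) = -2 + 1/Y
Z(m, w) = 6 - 3/w (Z(m, w) = -3*(-2 + 1/w) = 6 - 3/w)
T = 64 (T = (-8)² = 64)
K(b) = -3 + b (K(b) = b - 3 = -3 + b)
u(X) = 192 - 192/X (u(X) = (-3 + (6 - 3/X))*64 = (3 - 3/X)*64 = 192 - 192/X)
-102 + u(-7)*(-38) = -102 + (192 - 192/(-7))*(-38) = -102 + (192 - 192*(-⅐))*(-38) = -102 + (192 + 192/7)*(-38) = -102 + (1536/7)*(-38) = -102 - 58368/7 = -59082/7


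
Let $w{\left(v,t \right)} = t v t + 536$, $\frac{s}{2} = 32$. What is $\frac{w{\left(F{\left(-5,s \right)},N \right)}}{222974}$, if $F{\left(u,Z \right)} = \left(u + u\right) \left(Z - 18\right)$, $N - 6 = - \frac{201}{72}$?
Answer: $- \frac{604651}{32108256} \approx -0.018832$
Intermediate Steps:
$s = 64$ ($s = 2 \cdot 32 = 64$)
$N = \frac{77}{24}$ ($N = 6 - \frac{201}{72} = 6 - \frac{67}{24} = \frac{77}{24} \approx 3.2083$)
$F{\left(u,Z \right)} = 2 u \left(-18 + Z\right)$
$w{\left(v,t \right)} = 536 + v t^{2}$ ($w{\left(v,t \right)} = v t^{2} + 536 = 536 + v t^{2}$)
$\frac{w{\left(F{\left(-5,s \right)},N \right)}}{222974} = \frac{536 + 2 \left(-5\right) \left(-18 + 64\right) \left(\frac{77}{24}\right)^{2}}{222974} = \left(536 + 2 \left(-5\right) 46 \cdot \frac{5929}{576}\right) \frac{1}{222974} = \left(536 - \frac{681835}{144}\right) \frac{1}{222974} = \left(- \frac{604651}{144}\right) \frac{1}{222974} = - \frac{604651}{32108256}$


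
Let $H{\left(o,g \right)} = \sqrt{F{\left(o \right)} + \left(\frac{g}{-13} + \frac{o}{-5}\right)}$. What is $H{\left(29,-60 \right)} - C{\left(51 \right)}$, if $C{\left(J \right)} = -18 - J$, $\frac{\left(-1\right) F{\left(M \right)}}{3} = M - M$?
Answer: $69 + \frac{i \sqrt{5005}}{65} \approx 69.0 + 1.0884 i$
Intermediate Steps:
$F{\left(M \right)} = 0$ ($F{\left(M \right)} = - 3 \left(M - M\right) = \left(-3\right) 0 = 0$)
$H{\left(o,g \right)} = \sqrt{- \frac{o}{5} - \frac{g}{13}}$ ($H{\left(o,g \right)} = \sqrt{0 + \left(\frac{g}{-13} + \frac{o}{-5}\right)} = \sqrt{0 + \left(g \left(- \frac{1}{13}\right) + o \left(- \frac{1}{5}\right)\right)} = \sqrt{0 - \left(\frac{o}{5} + \frac{g}{13}\right)} = \sqrt{- \frac{o}{5} - \frac{g}{13}}$)
$H{\left(29,-60 \right)} - C{\left(51 \right)} = \frac{\sqrt{\left(-845\right) 29 - -19500}}{65} - \left(-18 - 51\right) = \frac{\sqrt{-24505 + 19500}}{65} - \left(-18 - 51\right) = \frac{\sqrt{-5005}}{65} - -69 = \frac{i \sqrt{5005}}{65} + 69 = 69 + \frac{i \sqrt{5005}}{65}$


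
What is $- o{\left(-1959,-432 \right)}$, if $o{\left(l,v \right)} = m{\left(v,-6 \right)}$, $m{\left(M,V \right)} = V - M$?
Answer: $-426$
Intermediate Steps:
$o{\left(l,v \right)} = -6 - v$
$- o{\left(-1959,-432 \right)} = - (-6 - -432) = - (-6 + 432) = \left(-1\right) 426 = -426$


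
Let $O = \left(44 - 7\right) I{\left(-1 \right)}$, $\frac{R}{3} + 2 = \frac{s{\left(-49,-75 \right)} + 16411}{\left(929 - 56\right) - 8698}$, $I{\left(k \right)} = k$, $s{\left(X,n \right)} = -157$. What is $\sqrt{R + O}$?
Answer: $\frac{17 i \sqrt{417229}}{1565} \approx 7.0165 i$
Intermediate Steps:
$R = - \frac{95712}{7825}$ ($R = -6 + 3 \frac{-157 + 16411}{\left(929 - 56\right) - 8698} = -6 + 3 \frac{16254}{\left(929 - 56\right) - 8698} = -6 + 3 \frac{16254}{873 - 8698} = -6 + 3 \frac{16254}{-7825} = -6 + 3 \cdot 16254 \left(- \frac{1}{7825}\right) = -6 + 3 \left(- \frac{16254}{7825}\right) = -6 - \frac{48762}{7825} = - \frac{95712}{7825} \approx -12.232$)
$O = -37$ ($O = \left(44 - 7\right) \left(-1\right) = 37 \left(-1\right) = -37$)
$\sqrt{R + O} = \sqrt{- \frac{95712}{7825} - 37} = \sqrt{- \frac{385237}{7825}} = \frac{17 i \sqrt{417229}}{1565}$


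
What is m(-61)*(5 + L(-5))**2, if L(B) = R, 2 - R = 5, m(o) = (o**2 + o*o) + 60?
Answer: 30008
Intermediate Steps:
m(o) = 60 + 2*o**2 (m(o) = (o**2 + o**2) + 60 = 2*o**2 + 60 = 60 + 2*o**2)
R = -3 (R = 2 - 1*5 = 2 - 5 = -3)
L(B) = -3
m(-61)*(5 + L(-5))**2 = (60 + 2*(-61)**2)*(5 - 3)**2 = (60 + 2*3721)*2**2 = (60 + 7442)*4 = 7502*4 = 30008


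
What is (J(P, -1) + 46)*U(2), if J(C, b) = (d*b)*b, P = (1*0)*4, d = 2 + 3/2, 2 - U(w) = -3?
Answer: 495/2 ≈ 247.50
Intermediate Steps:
U(w) = 5 (U(w) = 2 - 1*(-3) = 2 + 3 = 5)
d = 7/2 (d = 2 + 3*(½) = 2 + 3/2 = 7/2 ≈ 3.5000)
P = 0 (P = 0*4 = 0)
J(C, b) = 7*b²/2 (J(C, b) = (7*b/2)*b = 7*b²/2)
(J(P, -1) + 46)*U(2) = ((7/2)*(-1)² + 46)*5 = ((7/2)*1 + 46)*5 = (7/2 + 46)*5 = (99/2)*5 = 495/2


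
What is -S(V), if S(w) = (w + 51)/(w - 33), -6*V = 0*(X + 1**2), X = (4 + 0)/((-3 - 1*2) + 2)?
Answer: 17/11 ≈ 1.5455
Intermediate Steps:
X = -4/3 (X = 4/((-3 - 2) + 2) = 4/(-5 + 2) = 4/(-3) = 4*(-1/3) = -4/3 ≈ -1.3333)
V = 0 (V = -0*(-4/3 + 1**2) = -0*(-4/3 + 1) = -0*(-1)/3 = -1/6*0 = 0)
S(w) = (51 + w)/(-33 + w)
-S(V) = -(51 + 0)/(-33 + 0) = -51/(-33) = -(-1)*51/33 = -1*(-17/11) = 17/11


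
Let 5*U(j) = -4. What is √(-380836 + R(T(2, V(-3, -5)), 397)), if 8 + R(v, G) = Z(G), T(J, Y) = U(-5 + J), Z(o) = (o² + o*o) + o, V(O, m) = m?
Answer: I*√65229 ≈ 255.4*I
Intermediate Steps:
U(j) = -⅘ (U(j) = (⅕)*(-4) = -⅘)
Z(o) = o + 2*o² (Z(o) = (o² + o²) + o = 2*o² + o = o + 2*o²)
T(J, Y) = -⅘
R(v, G) = -8 + G*(1 + 2*G)
√(-380836 + R(T(2, V(-3, -5)), 397)) = √(-380836 + (-8 + 397*(1 + 2*397))) = √(-380836 + (-8 + 397*(1 + 794))) = √(-380836 + (-8 + 397*795)) = √(-380836 + (-8 + 315615)) = √(-380836 + 315607) = √(-65229) = I*√65229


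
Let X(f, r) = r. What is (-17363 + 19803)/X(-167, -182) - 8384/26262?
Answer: -16401292/1194921 ≈ -13.726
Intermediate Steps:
(-17363 + 19803)/X(-167, -182) - 8384/26262 = (-17363 + 19803)/(-182) - 8384/26262 = 2440*(-1/182) - 8384*1/26262 = -1220/91 - 4192/13131 = -16401292/1194921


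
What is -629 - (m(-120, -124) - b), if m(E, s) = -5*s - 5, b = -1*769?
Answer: -2013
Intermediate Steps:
b = -769
m(E, s) = -5 - 5*s
-629 - (m(-120, -124) - b) = -629 - ((-5 - 5*(-124)) - 1*(-769)) = -629 - ((-5 + 620) + 769) = -629 - (615 + 769) = -629 - 1*1384 = -629 - 1384 = -2013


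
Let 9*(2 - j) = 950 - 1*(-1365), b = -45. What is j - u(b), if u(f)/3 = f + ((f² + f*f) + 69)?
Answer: -112295/9 ≈ -12477.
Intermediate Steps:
u(f) = 207 + 3*f + 6*f² (u(f) = 3*(f + ((f² + f*f) + 69)) = 3*(f + ((f² + f²) + 69)) = 3*(f + (2*f² + 69)) = 3*(f + (69 + 2*f²)) = 3*(69 + f + 2*f²) = 207 + 3*f + 6*f²)
j = -2297/9 (j = 2 - (950 - 1*(-1365))/9 = 2 - (950 + 1365)/9 = 2 - ⅑*2315 = 2 - 2315/9 = -2297/9 ≈ -255.22)
j - u(b) = -2297/9 - (207 + 3*(-45) + 6*(-45)²) = -2297/9 - (207 - 135 + 6*2025) = -2297/9 - (207 - 135 + 12150) = -2297/9 - 1*12222 = -2297/9 - 12222 = -112295/9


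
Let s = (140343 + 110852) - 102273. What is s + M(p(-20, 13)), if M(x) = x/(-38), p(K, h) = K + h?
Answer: 5659043/38 ≈ 1.4892e+5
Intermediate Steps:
M(x) = -x/38 (M(x) = x*(-1/38) = -x/38)
s = 148922 (s = 251195 - 102273 = 148922)
s + M(p(-20, 13)) = 148922 - (-20 + 13)/38 = 148922 - 1/38*(-7) = 148922 + 7/38 = 5659043/38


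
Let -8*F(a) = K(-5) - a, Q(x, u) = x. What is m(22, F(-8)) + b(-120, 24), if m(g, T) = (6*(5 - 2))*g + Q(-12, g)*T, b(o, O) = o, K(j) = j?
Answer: 561/2 ≈ 280.50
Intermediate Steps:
F(a) = 5/8 + a/8 (F(a) = -(-5 - a)/8 = 5/8 + a/8)
m(g, T) = -12*T + 18*g (m(g, T) = (6*(5 - 2))*g - 12*T = (6*3)*g - 12*T = 18*g - 12*T = -12*T + 18*g)
m(22, F(-8)) + b(-120, 24) = (-12*(5/8 + (⅛)*(-8)) + 18*22) - 120 = (-12*(5/8 - 1) + 396) - 120 = (-12*(-3/8) + 396) - 120 = (9/2 + 396) - 120 = 801/2 - 120 = 561/2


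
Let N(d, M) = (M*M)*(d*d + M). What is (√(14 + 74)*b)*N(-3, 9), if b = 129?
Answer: 376164*√22 ≈ 1.7644e+6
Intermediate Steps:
N(d, M) = M²*(M + d²) (N(d, M) = M²*(d² + M) = M²*(M + d²))
(√(14 + 74)*b)*N(-3, 9) = (√(14 + 74)*129)*(9²*(9 + (-3)²)) = (√88*129)*(81*(9 + 9)) = ((2*√22)*129)*(81*18) = (258*√22)*1458 = 376164*√22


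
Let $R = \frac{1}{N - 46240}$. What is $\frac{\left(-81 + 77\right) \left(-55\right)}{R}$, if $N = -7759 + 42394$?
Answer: $-2553100$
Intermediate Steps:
$N = 34635$
$R = - \frac{1}{11605}$ ($R = \frac{1}{34635 - 46240} = \frac{1}{-11605} = - \frac{1}{11605} \approx -8.617 \cdot 10^{-5}$)
$\frac{\left(-81 + 77\right) \left(-55\right)}{R} = \frac{\left(-81 + 77\right) \left(-55\right)}{- \frac{1}{11605}} = \left(-4\right) \left(-55\right) \left(-11605\right) = 220 \left(-11605\right) = -2553100$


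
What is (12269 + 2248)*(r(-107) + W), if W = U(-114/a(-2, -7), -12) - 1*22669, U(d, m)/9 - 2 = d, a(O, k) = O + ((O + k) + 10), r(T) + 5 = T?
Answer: -315556029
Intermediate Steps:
r(T) = -5 + T
a(O, k) = 10 + k + 2*O (a(O, k) = O + (10 + O + k) = 10 + k + 2*O)
U(d, m) = 18 + 9*d
W = -21625 (W = (18 + 9*(-114/(10 - 7 + 2*(-2)))) - 1*22669 = (18 + 9*(-114/(10 - 7 - 4))) - 22669 = (18 + 9*(-114/(-1))) - 22669 = (18 + 9*(-114*(-1))) - 22669 = (18 + 9*114) - 22669 = (18 + 1026) - 22669 = 1044 - 22669 = -21625)
(12269 + 2248)*(r(-107) + W) = (12269 + 2248)*((-5 - 107) - 21625) = 14517*(-112 - 21625) = 14517*(-21737) = -315556029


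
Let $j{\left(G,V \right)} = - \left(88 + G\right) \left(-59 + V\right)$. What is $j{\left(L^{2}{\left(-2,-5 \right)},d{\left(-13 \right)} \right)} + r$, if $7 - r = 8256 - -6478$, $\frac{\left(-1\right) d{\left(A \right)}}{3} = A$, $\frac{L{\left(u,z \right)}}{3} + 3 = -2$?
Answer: $-8467$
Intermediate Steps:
$L{\left(u,z \right)} = -15$ ($L{\left(u,z \right)} = -9 + 3 \left(-2\right) = -9 - 6 = -15$)
$d{\left(A \right)} = - 3 A$
$j{\left(G,V \right)} = - \left(-59 + V\right) \left(88 + G\right)$
$r = -14727$ ($r = 7 - \left(8256 - -6478\right) = 7 - \left(8256 + 6478\right) = 7 - 14734 = -14727$)
$j{\left(L^{2}{\left(-2,-5 \right)},d{\left(-13 \right)} \right)} + r = \left(5192 - 88 \left(\left(-3\right) \left(-13\right)\right) + 59 \left(-15\right)^{2} - \left(-15\right)^{2} \left(\left(-3\right) \left(-13\right)\right)\right) - 14727 = \left(5192 - 3432 + 59 \cdot 225 - 225 \cdot 39\right) - 14727 = \left(5192 - 3432 + 13275 - 8775\right) - 14727 = 6260 - 14727 = -8467$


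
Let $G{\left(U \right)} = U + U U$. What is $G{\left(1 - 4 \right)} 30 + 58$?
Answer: $238$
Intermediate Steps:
$G{\left(U \right)} = U + U^{2}$
$G{\left(1 - 4 \right)} 30 + 58 = \left(1 - 4\right) \left(1 + \left(1 - 4\right)\right) 30 + 58 = - 3 \left(1 - 3\right) 30 + 58 = \left(-3\right) \left(-2\right) 30 + 58 = 6 \cdot 30 + 58 = 180 + 58 = 238$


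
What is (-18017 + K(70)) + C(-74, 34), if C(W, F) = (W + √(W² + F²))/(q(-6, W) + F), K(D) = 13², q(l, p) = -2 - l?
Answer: -339149/19 + √1658/19 ≈ -17848.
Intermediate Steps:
K(D) = 169
C(W, F) = (W + √(F² + W²))/(4 + F) (C(W, F) = (W + √(W² + F²))/((-2 - 1*(-6)) + F) = (W + √(F² + W²))/((-2 + 6) + F) = (W + √(F² + W²))/(4 + F))
(-18017 + K(70)) + C(-74, 34) = (-18017 + 169) + (-74 + √(34² + (-74)²))/(4 + 34) = -17848 + (-74 + √(1156 + 5476))/38 = -17848 + (-74 + √6632)/38 = -17848 + (-74 + 2*√1658)/38 = -17848 + (-37/19 + √1658/19) = -339149/19 + √1658/19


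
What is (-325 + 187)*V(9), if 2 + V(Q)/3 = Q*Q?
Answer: -32706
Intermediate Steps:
V(Q) = -6 + 3*Q² (V(Q) = -6 + 3*(Q*Q) = -6 + 3*Q²)
(-325 + 187)*V(9) = (-325 + 187)*(-6 + 3*9²) = -138*(-6 + 3*81) = -138*(-6 + 243) = -138*237 = -32706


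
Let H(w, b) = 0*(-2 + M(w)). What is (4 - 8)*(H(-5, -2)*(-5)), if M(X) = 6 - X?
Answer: 0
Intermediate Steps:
H(w, b) = 0 (H(w, b) = 0*(-2 + (6 - w)) = 0*(4 - w) = 0)
(4 - 8)*(H(-5, -2)*(-5)) = (4 - 8)*(0*(-5)) = -4*0 = 0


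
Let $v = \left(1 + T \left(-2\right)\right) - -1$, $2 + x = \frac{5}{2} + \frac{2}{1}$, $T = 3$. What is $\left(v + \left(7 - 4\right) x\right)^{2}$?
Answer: $\frac{49}{4} \approx 12.25$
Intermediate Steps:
$x = \frac{5}{2}$ ($x = -2 + \left(\frac{5}{2} + \frac{2}{1}\right) = -2 + \left(5 \cdot \frac{1}{2} + 2 \cdot 1\right) = -2 + \left(\frac{5}{2} + 2\right) = -2 + \frac{9}{2} = \frac{5}{2} \approx 2.5$)
$v = -4$ ($v = \left(1 + 3 \left(-2\right)\right) - -1 = \left(1 - 6\right) + 1 = -5 + 1 = -4$)
$\left(v + \left(7 - 4\right) x\right)^{2} = \left(-4 + \left(7 - 4\right) \frac{5}{2}\right)^{2} = \left(-4 + 3 \cdot \frac{5}{2}\right)^{2} = \left(-4 + \frac{15}{2}\right)^{2} = \left(\frac{7}{2}\right)^{2} = \frac{49}{4}$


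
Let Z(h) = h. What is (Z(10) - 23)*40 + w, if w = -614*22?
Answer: -14028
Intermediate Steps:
w = -13508
(Z(10) - 23)*40 + w = (10 - 23)*40 - 13508 = -13*40 - 13508 = -520 - 13508 = -14028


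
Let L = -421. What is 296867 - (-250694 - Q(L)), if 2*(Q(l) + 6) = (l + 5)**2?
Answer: 634083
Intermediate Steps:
Q(l) = -6 + (5 + l)**2/2 (Q(l) = -6 + (l + 5)**2/2 = -6 + (5 + l)**2/2)
296867 - (-250694 - Q(L)) = 296867 - (-250694 - (-6 + (5 - 421)**2/2)) = 296867 - (-250694 - (-6 + (1/2)*(-416)**2)) = 296867 - (-250694 - (-6 + (1/2)*173056)) = 296867 - (-250694 - (-6 + 86528)) = 296867 - (-250694 - 1*86522) = 296867 - (-250694 - 86522) = 296867 - 1*(-337216) = 296867 + 337216 = 634083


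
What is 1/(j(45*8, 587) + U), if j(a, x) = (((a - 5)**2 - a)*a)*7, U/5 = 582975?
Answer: 1/319590675 ≈ 3.1290e-9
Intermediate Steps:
U = 2914875 (U = 5*582975 = 2914875)
j(a, x) = 7*a*((-5 + a)**2 - a) (j(a, x) = (((-5 + a)**2 - a)*a)*7 = (a*((-5 + a)**2 - a))*7 = 7*a*((-5 + a)**2 - a))
1/(j(45*8, 587) + U) = 1/(-7*45*8*(45*8 - (-5 + 45*8)**2) + 2914875) = 1/(-7*360*(360 - (-5 + 360)**2) + 2914875) = 1/(-7*360*(360 - 1*355**2) + 2914875) = 1/(-7*360*(360 - 1*126025) + 2914875) = 1/(-7*360*(360 - 126025) + 2914875) = 1/(-7*360*(-125665) + 2914875) = 1/(316675800 + 2914875) = 1/319590675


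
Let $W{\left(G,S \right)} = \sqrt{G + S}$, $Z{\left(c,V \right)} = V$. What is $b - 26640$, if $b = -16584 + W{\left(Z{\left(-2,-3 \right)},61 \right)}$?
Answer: $-43224 + \sqrt{58} \approx -43216.0$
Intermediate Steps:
$b = -16584 + \sqrt{58}$ ($b = -16584 + \sqrt{-3 + 61} = -16584 + \sqrt{58} \approx -16576.0$)
$b - 26640 = \left(-16584 + \sqrt{58}\right) - 26640 = -43224 + \sqrt{58}$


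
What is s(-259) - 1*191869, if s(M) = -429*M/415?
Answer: -79514524/415 ≈ -1.9160e+5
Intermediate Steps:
s(M) = -429*M/415
s(-259) - 1*191869 = -429/415*(-259) - 1*191869 = 111111/415 - 191869 = -79514524/415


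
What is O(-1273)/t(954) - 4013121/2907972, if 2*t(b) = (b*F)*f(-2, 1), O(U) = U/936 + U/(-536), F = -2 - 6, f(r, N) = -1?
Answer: -199044537493/144258674976 ≈ -1.3798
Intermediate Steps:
F = -8
O(U) = -25*U/31356 (O(U) = U*(1/936) + U*(-1/536) = U/936 - U/536 = -25*U/31356)
t(b) = 4*b (t(b) = ((b*(-8))*(-1))/2 = (-8*b*(-1))/2 = (8*b)/2 = 4*b)
O(-1273)/t(954) - 4013121/2907972 = (-25/31356*(-1273))/((4*954)) - 4013121/2907972 = (475/468)/3816 - 4013121*1/2907972 = (475/468)*(1/3816) - 1337707/969324 = 475/1785888 - 1337707/969324 = -199044537493/144258674976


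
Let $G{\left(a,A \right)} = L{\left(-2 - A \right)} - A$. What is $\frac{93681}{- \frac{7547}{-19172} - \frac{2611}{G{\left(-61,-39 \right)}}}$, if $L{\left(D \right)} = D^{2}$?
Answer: $- \frac{70245594496}{1095331} \approx -64132.0$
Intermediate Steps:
$G{\left(a,A \right)} = \left(-2 - A\right)^{2} - A$
$\frac{93681}{- \frac{7547}{-19172} - \frac{2611}{G{\left(-61,-39 \right)}}} = \frac{93681}{- \frac{7547}{-19172} - \frac{2611}{\left(2 - 39\right)^{2} - -39}} = \frac{93681}{\left(-7547\right) \left(- \frac{1}{19172}\right) - \frac{2611}{\left(-37\right)^{2} + 39}} = \frac{93681}{\frac{7547}{19172} - \frac{2611}{1369 + 39}} = \frac{93681}{\frac{7547}{19172} - \frac{2611}{1408}} = \frac{93681}{- \frac{9857979}{6748544}} = 93681 \left(- \frac{6748544}{9857979}\right) = - \frac{70245594496}{1095331}$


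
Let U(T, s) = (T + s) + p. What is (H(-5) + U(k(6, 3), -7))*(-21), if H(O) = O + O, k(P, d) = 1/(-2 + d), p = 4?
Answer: 252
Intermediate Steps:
U(T, s) = 4 + T + s (U(T, s) = (T + s) + 4 = 4 + T + s)
H(O) = 2*O
(H(-5) + U(k(6, 3), -7))*(-21) = (2*(-5) + (4 + 1/(-2 + 3) - 7))*(-21) = (-10 + (4 + 1/1 - 7))*(-21) = (-10 + (4 + 1 - 7))*(-21) = (-10 - 2)*(-21) = -12*(-21) = 252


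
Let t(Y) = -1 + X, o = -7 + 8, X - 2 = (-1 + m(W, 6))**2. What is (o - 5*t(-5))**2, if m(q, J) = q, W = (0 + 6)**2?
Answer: 37564641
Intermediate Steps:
W = 36 (W = 6**2 = 36)
X = 1227 (X = 2 + (-1 + 36)**2 = 2 + 35**2 = 2 + 1225 = 1227)
o = 1
t(Y) = 1226 (t(Y) = -1 + 1227 = 1226)
(o - 5*t(-5))**2 = (1 - 5*1226)**2 = (1 - 6130)**2 = (-6129)**2 = 37564641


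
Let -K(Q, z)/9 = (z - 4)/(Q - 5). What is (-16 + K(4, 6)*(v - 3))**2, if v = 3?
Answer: 256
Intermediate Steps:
K(Q, z) = -9*(-4 + z)/(-5 + Q) (K(Q, z) = -9*(z - 4)/(Q - 5) = -9*(-4 + z)/(-5 + Q))
(-16 + K(4, 6)*(v - 3))**2 = (-16 + (9*(4 - 1*6)/(-5 + 4))*(3 - 3))**2 = (-16 + (9*(4 - 6)/(-1))*0)**2 = (-16 + (9*(-1)*(-2))*0)**2 = (-16 + 18*0)**2 = (-16 + 0)**2 = (-16)**2 = 256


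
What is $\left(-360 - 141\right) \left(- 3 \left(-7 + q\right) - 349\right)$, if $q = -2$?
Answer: $161322$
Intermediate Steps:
$\left(-360 - 141\right) \left(- 3 \left(-7 + q\right) - 349\right) = \left(-360 - 141\right) \left(- 3 \left(-7 - 2\right) - 349\right) = - 501 \left(\left(-3\right) \left(-9\right) - 349\right) = - 501 \left(27 - 349\right) = \left(-501\right) \left(-322\right) = 161322$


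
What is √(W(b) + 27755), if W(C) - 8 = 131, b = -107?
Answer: √27894 ≈ 167.01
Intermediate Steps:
W(C) = 139 (W(C) = 8 + 131 = 139)
√(W(b) + 27755) = √(139 + 27755) = √27894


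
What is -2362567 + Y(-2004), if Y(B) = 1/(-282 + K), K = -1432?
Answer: -4049439839/1714 ≈ -2.3626e+6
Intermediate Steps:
Y(B) = -1/1714 (Y(B) = 1/(-282 - 1432) = 1/(-1714) = -1/1714)
-2362567 + Y(-2004) = -2362567 - 1/1714 = -4049439839/1714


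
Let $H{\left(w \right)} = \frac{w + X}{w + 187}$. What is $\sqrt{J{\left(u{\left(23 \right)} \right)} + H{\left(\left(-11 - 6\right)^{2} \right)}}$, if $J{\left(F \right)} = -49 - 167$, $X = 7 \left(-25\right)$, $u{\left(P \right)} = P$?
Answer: $\frac{i \sqrt{12221538}}{238} \approx 14.689 i$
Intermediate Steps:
$X = -175$
$H{\left(w \right)} = \frac{-175 + w}{187 + w}$ ($H{\left(w \right)} = \frac{w - 175}{w + 187} = \frac{-175 + w}{187 + w}$)
$J{\left(F \right)} = -216$
$\sqrt{J{\left(u{\left(23 \right)} \right)} + H{\left(\left(-11 - 6\right)^{2} \right)}} = \sqrt{-216 + \frac{-175 + \left(-11 - 6\right)^{2}}{187 + \left(-11 - 6\right)^{2}}} = \sqrt{-216 + \frac{-175 + \left(-17\right)^{2}}{187 + \left(-17\right)^{2}}} = \sqrt{-216 + \frac{-175 + 289}{187 + 289}} = \sqrt{-216 + \frac{1}{476} \cdot 114} = \sqrt{-216 + \frac{57}{238}} = \sqrt{- \frac{51351}{238}} = \frac{i \sqrt{12221538}}{238}$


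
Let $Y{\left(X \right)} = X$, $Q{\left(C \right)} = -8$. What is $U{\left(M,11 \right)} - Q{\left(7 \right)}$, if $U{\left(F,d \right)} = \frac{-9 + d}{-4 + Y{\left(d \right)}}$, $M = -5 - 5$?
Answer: $\frac{58}{7} \approx 8.2857$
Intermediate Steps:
$M = -10$
$U{\left(F,d \right)} = \frac{-9 + d}{-4 + d}$
$U{\left(M,11 \right)} - Q{\left(7 \right)} = \frac{-9 + 11}{-4 + 11} - -8 = \frac{1}{7} \cdot 2 + 8 = \frac{2}{7} + 8 = \frac{58}{7}$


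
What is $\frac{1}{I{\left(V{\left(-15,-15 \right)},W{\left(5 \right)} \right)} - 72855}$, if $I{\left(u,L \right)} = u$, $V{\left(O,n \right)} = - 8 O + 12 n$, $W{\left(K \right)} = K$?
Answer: $- \frac{1}{72915} \approx -1.3715 \cdot 10^{-5}$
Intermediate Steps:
$\frac{1}{I{\left(V{\left(-15,-15 \right)},W{\left(5 \right)} \right)} - 72855} = \frac{1}{\left(\left(-8\right) \left(-15\right) + 12 \left(-15\right)\right) - 72855} = \frac{1}{\left(120 - 180\right) - 72855} = \frac{1}{-60 - 72855} = \frac{1}{-72915} = - \frac{1}{72915}$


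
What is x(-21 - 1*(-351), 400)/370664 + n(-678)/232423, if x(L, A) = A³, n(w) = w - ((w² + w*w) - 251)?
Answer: 1816767138265/10768854859 ≈ 168.71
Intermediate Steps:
n(w) = 251 + w - 2*w² (n(w) = w - ((w² + w²) - 251) = w - (2*w² - 251) = w - (-251 + 2*w²) = w + (251 - 2*w²) = 251 + w - 2*w²)
x(-21 - 1*(-351), 400)/370664 + n(-678)/232423 = 400³/370664 + (251 - 678 - 2*(-678)²)/232423 = 64000000*(1/370664) + (251 - 678 - 2*459684)*(1/232423) = 8000000/46333 + (251 - 678 - 919368)*(1/232423) = 8000000/46333 - 919795*1/232423 = 8000000/46333 - 919795/232423 = 1816767138265/10768854859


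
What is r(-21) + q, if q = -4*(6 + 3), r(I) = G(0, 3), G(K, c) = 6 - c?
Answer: -33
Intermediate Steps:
r(I) = 3 (r(I) = 6 - 1*3 = 6 - 3 = 3)
q = -36 (q = -4*9 = -36)
r(-21) + q = 3 - 36 = -33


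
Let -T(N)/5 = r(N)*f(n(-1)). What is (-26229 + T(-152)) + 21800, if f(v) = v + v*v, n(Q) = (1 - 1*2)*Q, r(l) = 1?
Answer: -4439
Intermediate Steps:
n(Q) = -Q (n(Q) = (1 - 2)*Q = -Q)
f(v) = v + v²
T(N) = -10 (T(N) = -5*(-1*(-1))*(1 - 1*(-1)) = -5*1*(1 + 1) = -5*1*2 = -5*2 = -10)
(-26229 + T(-152)) + 21800 = (-26229 - 10) + 21800 = -26239 + 21800 = -4439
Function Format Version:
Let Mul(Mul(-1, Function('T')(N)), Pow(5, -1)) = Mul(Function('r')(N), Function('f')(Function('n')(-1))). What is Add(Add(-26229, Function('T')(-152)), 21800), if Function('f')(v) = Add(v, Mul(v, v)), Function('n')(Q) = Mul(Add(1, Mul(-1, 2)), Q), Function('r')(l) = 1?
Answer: -4439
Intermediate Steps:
Function('n')(Q) = Mul(-1, Q) (Function('n')(Q) = Mul(Add(1, -2), Q) = Mul(-1, Q))
Function('f')(v) = Add(v, Pow(v, 2))
Function('T')(N) = -10 (Function('T')(N) = Mul(-5, Mul(1, Mul(Mul(-1, -1), Add(1, Mul(-1, -1))))) = Mul(-5, Mul(1, Mul(1, Add(1, 1)))) = Mul(-5, Mul(1, Mul(1, 2))) = Mul(-5, Mul(1, 2)) = Mul(-5, 2) = -10)
Add(Add(-26229, Function('T')(-152)), 21800) = Add(Add(-26229, -10), 21800) = Add(-26239, 21800) = -4439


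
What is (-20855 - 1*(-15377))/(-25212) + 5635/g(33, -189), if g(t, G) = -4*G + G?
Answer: 314233/30942 ≈ 10.156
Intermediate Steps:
g(t, G) = -3*G
(-20855 - 1*(-15377))/(-25212) + 5635/g(33, -189) = (-20855 - 1*(-15377))/(-25212) + 5635/((-3*(-189))) = (-20855 + 15377)*(-1/25212) + 5635/567 = -5478*(-1/25212) + 5635*(1/567) = 83/382 + 805/81 = 314233/30942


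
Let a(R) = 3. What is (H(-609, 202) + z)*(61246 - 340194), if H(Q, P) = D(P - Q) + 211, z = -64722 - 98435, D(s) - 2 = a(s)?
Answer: 45452066068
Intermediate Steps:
D(s) = 5 (D(s) = 2 + 3 = 5)
z = -163157
H(Q, P) = 216 (H(Q, P) = 5 + 211 = 216)
(H(-609, 202) + z)*(61246 - 340194) = (216 - 163157)*(61246 - 340194) = -162941*(-278948) = 45452066068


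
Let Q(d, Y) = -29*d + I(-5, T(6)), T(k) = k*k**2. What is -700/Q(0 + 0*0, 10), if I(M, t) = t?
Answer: -175/54 ≈ -3.2407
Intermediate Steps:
T(k) = k**3
Q(d, Y) = 216 - 29*d (Q(d, Y) = -29*d + 6**3 = -29*d + 216 = 216 - 29*d)
-700/Q(0 + 0*0, 10) = -700/(216 - 29*(0 + 0*0)) = -700/(216 - 29*(0 + 0)) = -700/(216 - 29*0) = -700/(216 + 0) = -700/216 = -700*1/216 = -175/54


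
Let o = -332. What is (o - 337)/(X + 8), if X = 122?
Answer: -669/130 ≈ -5.1462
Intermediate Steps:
(o - 337)/(X + 8) = (-332 - 337)/(122 + 8) = -669/130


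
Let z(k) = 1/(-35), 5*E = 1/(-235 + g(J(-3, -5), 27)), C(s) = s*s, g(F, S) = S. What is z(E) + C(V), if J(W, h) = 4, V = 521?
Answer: 9500434/35 ≈ 2.7144e+5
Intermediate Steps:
C(s) = s²
E = -1/1040 (E = 1/(5*(-235 + 27)) = (⅕)/(-208) = (⅕)*(-1/208) = -1/1040 ≈ -0.00096154)
z(k) = -1/35
z(E) + C(V) = -1/35 + 521² = -1/35 + 271441 = 9500434/35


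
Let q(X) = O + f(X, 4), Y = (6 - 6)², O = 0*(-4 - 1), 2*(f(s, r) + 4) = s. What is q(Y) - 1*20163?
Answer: -20167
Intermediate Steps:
f(s, r) = -4 + s/2
O = 0 (O = 0*(-5) = 0)
Y = 0 (Y = 0² = 0)
q(X) = -4 + X/2 (q(X) = 0 + (-4 + X/2) = -4 + X/2)
q(Y) - 1*20163 = (-4 + (½)*0) - 1*20163 = (-4 + 0) - 20163 = -4 - 20163 = -20167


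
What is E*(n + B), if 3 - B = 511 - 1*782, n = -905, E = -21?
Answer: 13251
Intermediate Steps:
B = 274 (B = 3 - (511 - 1*782) = 3 - (511 - 782) = 3 - 1*(-271) = 3 + 271 = 274)
E*(n + B) = -21*(-905 + 274) = -21*(-631) = 13251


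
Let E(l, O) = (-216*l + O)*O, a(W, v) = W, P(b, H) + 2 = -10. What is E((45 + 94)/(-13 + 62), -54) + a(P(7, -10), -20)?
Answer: 1763592/49 ≈ 35992.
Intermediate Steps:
P(b, H) = -12 (P(b, H) = -2 - 10 = -12)
E(l, O) = O*(O - 216*l) (E(l, O) = (O - 216*l)*O = O*(O - 216*l))
E((45 + 94)/(-13 + 62), -54) + a(P(7, -10), -20) = -54*(-54 - 216*(45 + 94)/(-13 + 62)) - 12 = -54*(-54 - 30024/49) - 12 = -54*(-32670/49) - 12 = 1764180/49 - 12 = 1763592/49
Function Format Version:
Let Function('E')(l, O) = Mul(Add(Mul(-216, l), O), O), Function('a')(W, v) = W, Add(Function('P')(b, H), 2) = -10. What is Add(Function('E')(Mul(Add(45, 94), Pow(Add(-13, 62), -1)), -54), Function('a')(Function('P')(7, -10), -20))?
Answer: Rational(1763592, 49) ≈ 35992.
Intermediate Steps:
Function('P')(b, H) = -12 (Function('P')(b, H) = Add(-2, -10) = -12)
Function('E')(l, O) = Mul(O, Add(O, Mul(-216, l))) (Function('E')(l, O) = Mul(Add(O, Mul(-216, l)), O) = Mul(O, Add(O, Mul(-216, l))))
Add(Function('E')(Mul(Add(45, 94), Pow(Add(-13, 62), -1)), -54), Function('a')(Function('P')(7, -10), -20)) = Add(Mul(-54, Add(-54, Mul(-216, Mul(Add(45, 94), Pow(Add(-13, 62), -1))))), -12) = Add(Mul(-54, Add(-54, Mul(-216, Mul(139, Pow(49, -1))))), -12) = Add(Mul(-54, Add(-54, Mul(-216, Mul(139, Rational(1, 49))))), -12) = Add(Mul(-54, Add(-54, Mul(-216, Rational(139, 49)))), -12) = Add(Mul(-54, Add(-54, Rational(-30024, 49))), -12) = Add(Mul(-54, Rational(-32670, 49)), -12) = Add(Rational(1764180, 49), -12) = Rational(1763592, 49)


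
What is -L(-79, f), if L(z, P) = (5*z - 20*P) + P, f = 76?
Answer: 1839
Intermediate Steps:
L(z, P) = -19*P + 5*z (L(z, P) = (-20*P + 5*z) + P = -19*P + 5*z)
-L(-79, f) = -(-19*76 + 5*(-79)) = -(-1444 - 395) = -1*(-1839) = 1839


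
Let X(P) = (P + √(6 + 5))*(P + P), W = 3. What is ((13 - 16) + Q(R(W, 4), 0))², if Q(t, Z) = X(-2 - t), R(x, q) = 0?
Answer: 201 - 40*√11 ≈ 68.335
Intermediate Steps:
X(P) = 2*P*(P + √11) (X(P) = (P + √11)*(2*P) = 2*P*(P + √11))
Q(t, Z) = 2*(-2 - t)*(-2 + √11 - t) (Q(t, Z) = 2*(-2 - t)*((-2 - t) + √11) = 2*(-2 - t)*(-2 + √11 - t))
((13 - 16) + Q(R(W, 4), 0))² = ((13 - 16) + 2*(2 + 0)*(2 + 0 - √11))² = (-3 + 2*2*(2 - √11))² = (-3 + (8 - 4*√11))² = (5 - 4*√11)²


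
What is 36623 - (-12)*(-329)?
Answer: 32675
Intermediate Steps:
36623 - (-12)*(-329) = 36623 - 1*3948 = 36623 - 3948 = 32675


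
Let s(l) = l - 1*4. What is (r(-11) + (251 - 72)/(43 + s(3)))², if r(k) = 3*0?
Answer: 32041/1764 ≈ 18.164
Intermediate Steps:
r(k) = 0
s(l) = -4 + l (s(l) = l - 4 = -4 + l)
(r(-11) + (251 - 72)/(43 + s(3)))² = (0 + (251 - 72)/(43 + (-4 + 3)))² = (0 + 179/(43 - 1))² = (0 + 179/42)² = (179/42)² = 32041/1764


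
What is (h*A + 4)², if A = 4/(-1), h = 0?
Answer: 16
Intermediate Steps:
A = -4 (A = 4*(-1) = -4)
(h*A + 4)² = (0*(-4) + 4)² = (0 + 4)² = 4² = 16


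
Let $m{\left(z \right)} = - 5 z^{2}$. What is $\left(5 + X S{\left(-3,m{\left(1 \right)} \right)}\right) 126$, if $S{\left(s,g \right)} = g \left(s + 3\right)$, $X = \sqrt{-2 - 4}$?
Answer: $630$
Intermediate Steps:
$X = i \sqrt{6}$ ($X = \sqrt{-6} = i \sqrt{6} \approx 2.4495 i$)
$S{\left(s,g \right)} = g \left(3 + s\right)$
$\left(5 + X S{\left(-3,m{\left(1 \right)} \right)}\right) 126 = \left(5 + i \sqrt{6} - 5 \cdot 1^{2} \left(3 - 3\right)\right) 126 = \left(5 + i \sqrt{6} \left(-5\right) 1 \cdot 0\right) 126 = \left(5 + i \sqrt{6} \left(\left(-5\right) 0\right)\right) 126 = \left(5 + i \sqrt{6} \cdot 0\right) 126 = \left(5 + 0\right) 126 = 5 \cdot 126 = 630$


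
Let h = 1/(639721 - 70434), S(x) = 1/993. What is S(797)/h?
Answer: 569287/993 ≈ 573.30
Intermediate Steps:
S(x) = 1/993
h = 1/569287 ≈ 1.7566e-6
S(797)/h = 1/(993*(1/569287)) = (1/993)*569287 = 569287/993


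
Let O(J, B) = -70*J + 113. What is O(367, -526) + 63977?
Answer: 38400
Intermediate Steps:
O(J, B) = 113 - 70*J
O(367, -526) + 63977 = (113 - 70*367) + 63977 = (113 - 25690) + 63977 = -25577 + 63977 = 38400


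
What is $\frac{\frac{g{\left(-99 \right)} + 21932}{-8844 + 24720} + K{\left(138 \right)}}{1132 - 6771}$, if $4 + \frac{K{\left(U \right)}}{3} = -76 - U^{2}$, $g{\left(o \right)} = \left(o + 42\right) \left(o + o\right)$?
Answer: $\frac{455402327}{44762382} \approx 10.174$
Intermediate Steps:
$g{\left(o \right)} = 2 o \left(42 + o\right)$ ($g{\left(o \right)} = \left(42 + o\right) 2 o = 2 o \left(42 + o\right)$)
$K{\left(U \right)} = -240 - 3 U^{2}$ ($K{\left(U \right)} = -12 + 3 \left(-76 - U^{2}\right) = -12 - \left(228 + 3 U^{2}\right) = -240 - 3 U^{2}$)
$\frac{\frac{g{\left(-99 \right)} + 21932}{-8844 + 24720} + K{\left(138 \right)}}{1132 - 6771} = \frac{\frac{2 \left(-99\right) \left(42 - 99\right) + 21932}{-8844 + 24720} - \left(240 + 3 \cdot 138^{2}\right)}{1132 - 6771} = \frac{\frac{2 \left(-99\right) \left(-57\right) + 21932}{15876} - 57372}{-5639} = \left(\left(11286 + 21932\right) \frac{1}{15876} - 57372\right) \left(- \frac{1}{5639}\right) = \left(33218 \cdot \frac{1}{15876} - 57372\right) \left(- \frac{1}{5639}\right) = \left(\frac{16609}{7938} - 57372\right) \left(- \frac{1}{5639}\right) = \left(- \frac{455402327}{7938}\right) \left(- \frac{1}{5639}\right) = \frac{455402327}{44762382}$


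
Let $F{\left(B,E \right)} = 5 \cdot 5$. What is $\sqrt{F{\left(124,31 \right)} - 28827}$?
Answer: $i \sqrt{28802} \approx 169.71 i$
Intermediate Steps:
$F{\left(B,E \right)} = 25$
$\sqrt{F{\left(124,31 \right)} - 28827} = \sqrt{25 - 28827} = \sqrt{-28802} = i \sqrt{28802}$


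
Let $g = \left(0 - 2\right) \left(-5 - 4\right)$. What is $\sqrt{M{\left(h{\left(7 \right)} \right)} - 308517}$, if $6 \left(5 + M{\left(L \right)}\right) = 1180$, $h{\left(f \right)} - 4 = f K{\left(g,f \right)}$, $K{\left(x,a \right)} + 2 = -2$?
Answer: $\frac{4 i \sqrt{173433}}{3} \approx 555.27 i$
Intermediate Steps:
$g = 18$ ($g = \left(-2\right) \left(-9\right) = 18$)
$K{\left(x,a \right)} = -4$ ($K{\left(x,a \right)} = -2 - 2 = -4$)
$h{\left(f \right)} = 4 - 4 f$ ($h{\left(f \right)} = 4 + f \left(-4\right) = 4 - 4 f$)
$M{\left(L \right)} = \frac{575}{3}$ ($M{\left(L \right)} = -5 + \frac{1}{6} \cdot 1180 = -5 + \frac{590}{3} = \frac{575}{3}$)
$\sqrt{M{\left(h{\left(7 \right)} \right)} - 308517} = \sqrt{\frac{575}{3} - 308517} = \sqrt{- \frac{924976}{3}} = \frac{4 i \sqrt{173433}}{3}$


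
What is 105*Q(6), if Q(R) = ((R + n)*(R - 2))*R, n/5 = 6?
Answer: 90720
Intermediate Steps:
n = 30 (n = 5*6 = 30)
Q(R) = R*(-2 + R)*(30 + R) (Q(R) = ((R + 30)*(R - 2))*R = ((30 + R)*(-2 + R))*R = ((-2 + R)*(30 + R))*R = R*(-2 + R)*(30 + R))
105*Q(6) = 105*(6*(-60 + 6² + 28*6)) = 105*(6*(-60 + 36 + 168)) = 105*(6*144) = 105*864 = 90720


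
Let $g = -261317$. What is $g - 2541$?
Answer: $-263858$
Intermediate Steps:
$g - 2541 = -261317 - 2541 = -263858$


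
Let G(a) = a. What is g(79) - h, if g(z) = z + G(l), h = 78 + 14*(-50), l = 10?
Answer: 711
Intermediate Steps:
h = -622 (h = 78 - 700 = -622)
g(z) = 10 + z (g(z) = z + 10 = 10 + z)
g(79) - h = (10 + 79) - 1*(-622) = 89 + 622 = 711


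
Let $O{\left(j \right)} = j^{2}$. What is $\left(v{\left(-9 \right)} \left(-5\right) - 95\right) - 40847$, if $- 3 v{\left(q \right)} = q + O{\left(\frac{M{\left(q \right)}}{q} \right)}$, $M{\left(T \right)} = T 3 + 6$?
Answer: $- \frac{1105594}{27} \approx -40948.0$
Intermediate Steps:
$M{\left(T \right)} = 6 + 3 T$ ($M{\left(T \right)} = 3 T + 6 = 6 + 3 T$)
$v{\left(q \right)} = - \frac{q}{3} - \frac{\left(6 + 3 q\right)^{2}}{3 q^{2}}$ ($v{\left(q \right)} = - \frac{q + \left(\frac{6 + 3 q}{q}\right)^{2}}{3} = - \frac{q + \frac{\left(6 + 3 q\right)^{2}}{q^{2}}}{3} = - \frac{q}{3} - \frac{\left(6 + 3 q\right)^{2}}{3 q^{2}}$)
$\left(v{\left(-9 \right)} \left(-5\right) - 95\right) - 40847 = \left(\left(\left(- \frac{1}{3}\right) \left(-9\right) - \frac{3 \left(2 - 9\right)^{2}}{81}\right) \left(-5\right) - 95\right) - 40847 = \left(\left(3 - \frac{\left(-7\right)^{2}}{27}\right) \left(-5\right) - 95\right) - 40847 = \left(\left(3 - \frac{1}{27} \cdot 49\right) \left(-5\right) - 95\right) - 40847 = \left(\left(3 - \frac{49}{27}\right) \left(-5\right) - 95\right) - 40847 = \left(\frac{32}{27} \left(-5\right) - 95\right) - 40847 = \left(- \frac{160}{27} - 95\right) - 40847 = - \frac{2725}{27} - 40847 = - \frac{1105594}{27}$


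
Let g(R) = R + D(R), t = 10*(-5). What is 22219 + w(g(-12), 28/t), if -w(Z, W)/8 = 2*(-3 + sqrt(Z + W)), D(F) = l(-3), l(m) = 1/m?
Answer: 22267 - 16*I*sqrt(2901)/15 ≈ 22267.0 - 57.452*I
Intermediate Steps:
D(F) = -1/3 (D(F) = 1/(-3) = -1/3)
t = -50
g(R) = -1/3 + R (g(R) = R - 1/3 = -1/3 + R)
w(Z, W) = 48 - 16*sqrt(W + Z) (w(Z, W) = -16*(-3 + sqrt(Z + W)) = -16*(-3 + sqrt(W + Z)) = -8*(-6 + 2*sqrt(W + Z)) = 48 - 16*sqrt(W + Z))
22219 + w(g(-12), 28/t) = 22219 + (48 - 16*sqrt(28/(-50) + (-1/3 - 12))) = 22219 + (48 - 16*sqrt(28*(-1/50) - 37/3)) = 22219 + (48 - 16*sqrt(-14/25 - 37/3)) = 22219 + (48 - 16*I*sqrt(2901)/15) = 22267 - 16*I*sqrt(2901)/15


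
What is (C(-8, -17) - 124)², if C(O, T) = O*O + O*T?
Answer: 5776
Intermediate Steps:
C(O, T) = O² + O*T
(C(-8, -17) - 124)² = (-8*(-8 - 17) - 124)² = (-8*(-25) - 124)² = (200 - 124)² = 76² = 5776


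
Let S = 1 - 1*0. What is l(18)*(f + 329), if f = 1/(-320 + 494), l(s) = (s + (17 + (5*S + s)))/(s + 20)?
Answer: 3013/6 ≈ 502.17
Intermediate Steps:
S = 1 (S = 1 + 0 = 1)
l(s) = (22 + 2*s)/(20 + s) (l(s) = (s + (17 + (5*1 + s)))/(s + 20) = (s + (17 + (5 + s)))/(20 + s) = (s + (22 + s))/(20 + s) = (22 + 2*s)/(20 + s))
f = 1/174 ≈ 0.0057471
l(18)*(f + 329) = (2*(11 + 18)/(20 + 18))*(1/174 + 329) = (2*29/38)*(57247/174) = (2*(1/38)*29)*(57247/174) = (29/19)*(57247/174) = 3013/6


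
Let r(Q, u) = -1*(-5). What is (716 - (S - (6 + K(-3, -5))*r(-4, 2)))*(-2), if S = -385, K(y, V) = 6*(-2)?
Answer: -2142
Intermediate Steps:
r(Q, u) = 5
K(y, V) = -12
(716 - (S - (6 + K(-3, -5))*r(-4, 2)))*(-2) = (716 - (-385 - (6 - 12)*5))*(-2) = (716 - (-385 - (-6)*5))*(-2) = (716 - (-385 - 1*(-30)))*(-2) = (716 - (-385 + 30))*(-2) = (716 - 1*(-355))*(-2) = (716 + 355)*(-2) = 1071*(-2) = -2142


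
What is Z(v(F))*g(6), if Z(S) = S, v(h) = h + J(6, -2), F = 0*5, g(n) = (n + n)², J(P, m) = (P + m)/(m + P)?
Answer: 144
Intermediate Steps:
J(P, m) = 1 (J(P, m) = (P + m)/(P + m) = 1)
g(n) = 4*n² (g(n) = (2*n)² = 4*n²)
F = 0
v(h) = 1 + h (v(h) = h + 1 = 1 + h)
Z(v(F))*g(6) = (1 + 0)*(4*6²) = 1*(4*36) = 1*144 = 144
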